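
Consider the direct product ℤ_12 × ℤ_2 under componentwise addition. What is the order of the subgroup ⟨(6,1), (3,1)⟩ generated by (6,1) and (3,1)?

8

|⟨(6,1)⟩| = 2 and |⟨(3,1)⟩| = 4, so |H| is a multiple of lcm(2, 4) = 4 and divides |G| = 24.
Closing under the operation: H = {(0,0), (0,1), (3,0), (3,1), (6,0), (6,1), (9,0), (9,1)}, so |H| = 8.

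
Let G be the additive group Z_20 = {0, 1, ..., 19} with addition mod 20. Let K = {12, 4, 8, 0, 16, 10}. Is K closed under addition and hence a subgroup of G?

No

|K| = 6 does not divide |G| = 20, so by Lagrange K is not a subgroup.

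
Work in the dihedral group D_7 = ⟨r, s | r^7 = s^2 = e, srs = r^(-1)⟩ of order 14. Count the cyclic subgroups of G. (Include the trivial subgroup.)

Each element a generates a cyclic subgroup ⟨a⟩; distinct elements may generate the same one (a cyclic group of order d has φ(d) generators).
Cyclic subgroups by order — order 1: 1; order 2: 7; order 7: 1.
Total: 9.

9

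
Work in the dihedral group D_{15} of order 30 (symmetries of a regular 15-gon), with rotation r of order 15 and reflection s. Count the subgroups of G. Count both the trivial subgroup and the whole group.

28

|G| = 30, so by Lagrange every subgroup order divides 30. Divisors: 1, 2, 3, 5, 6, 10, 15, 30.
Subgroups by order — order 1: 1; order 2: 15; order 3: 1; order 5: 1; order 6: 5; order 10: 3; order 15: 1; order 30: 1.
Total: 1 + 15 + 1 + 1 + 5 + 3 + 1 + 1 = 28.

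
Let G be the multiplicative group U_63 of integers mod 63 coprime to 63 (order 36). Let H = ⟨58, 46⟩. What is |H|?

|⟨58⟩| = 3 and |⟨46⟩| = 3, so |H| is a multiple of lcm(3, 3) = 3 and divides |G| = 36.
Closing under the operation: H = {1, 4, 16, 22, 25, 37, 43, 46, 58}, so |H| = 9.

9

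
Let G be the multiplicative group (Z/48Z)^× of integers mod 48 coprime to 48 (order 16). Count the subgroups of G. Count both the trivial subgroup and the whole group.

|G| = 16, so by Lagrange every subgroup order divides 16. Divisors: 1, 2, 4, 8, 16.
Subgroups by order — order 1: 1; order 2: 7; order 4: 11; order 8: 7; order 16: 1.
Total: 1 + 7 + 11 + 7 + 1 = 27.

27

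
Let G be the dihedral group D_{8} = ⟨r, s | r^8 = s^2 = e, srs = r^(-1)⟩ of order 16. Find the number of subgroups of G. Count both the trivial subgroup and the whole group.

19

|G| = 16, so by Lagrange every subgroup order divides 16. Divisors: 1, 2, 4, 8, 16.
Subgroups by order — order 1: 1; order 2: 9; order 4: 5; order 8: 3; order 16: 1.
Total: 1 + 9 + 5 + 3 + 1 = 19.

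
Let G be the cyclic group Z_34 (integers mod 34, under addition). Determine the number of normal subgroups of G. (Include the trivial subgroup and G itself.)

G is abelian, so every subgroup is normal.
G has 4 subgroups in total, hence 4 normal subgroups.

4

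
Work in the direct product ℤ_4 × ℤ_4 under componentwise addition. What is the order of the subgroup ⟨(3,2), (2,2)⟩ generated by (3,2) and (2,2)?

8

|⟨(3,2)⟩| = 4 and |⟨(2,2)⟩| = 2, so |H| is a multiple of lcm(4, 2) = 4 and divides |G| = 16.
Closing under the operation: H = {(0,0), (0,2), (1,0), (1,2), (2,0), (2,2), (3,0), (3,2)}, so |H| = 8.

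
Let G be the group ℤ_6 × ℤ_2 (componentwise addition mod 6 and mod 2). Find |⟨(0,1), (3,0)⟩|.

|⟨(0,1)⟩| = 2 and |⟨(3,0)⟩| = 2, so |H| is a multiple of lcm(2, 2) = 2 and divides |G| = 12.
Closing under the operation: H = {(0,0), (0,1), (3,0), (3,1)}, so |H| = 4.

4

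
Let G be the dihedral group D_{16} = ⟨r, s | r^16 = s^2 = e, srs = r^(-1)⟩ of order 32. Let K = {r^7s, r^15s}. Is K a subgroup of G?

No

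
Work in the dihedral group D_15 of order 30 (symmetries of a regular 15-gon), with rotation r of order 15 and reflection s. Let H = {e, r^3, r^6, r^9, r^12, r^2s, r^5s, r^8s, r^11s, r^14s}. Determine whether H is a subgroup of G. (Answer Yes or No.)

|H| = 10 divides |G| = 30, consistent with Lagrange.
H contains the identity, every element's inverse is in H, and H is closed under ·: it is a subgroup.

Yes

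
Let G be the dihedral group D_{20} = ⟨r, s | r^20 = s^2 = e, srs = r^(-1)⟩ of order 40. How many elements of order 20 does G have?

The elements of order 20 are: r, r^3, r^7, r^9, r^11, r^13, r^17, r^19.
That's 8.

8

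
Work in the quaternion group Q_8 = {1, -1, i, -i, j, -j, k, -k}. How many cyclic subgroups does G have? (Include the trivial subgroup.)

Each element a generates a cyclic subgroup ⟨a⟩; distinct elements may generate the same one (a cyclic group of order d has φ(d) generators).
Cyclic subgroups by order — order 1: 1; order 2: 1; order 4: 3.
Total: 5.

5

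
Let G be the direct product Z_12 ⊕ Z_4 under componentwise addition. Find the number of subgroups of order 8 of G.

3

|G| = 48 and 8 | 48, so subgroups of order 8 are possible by Lagrange.
The subgroups of order 8 are: {(0,0), (0,1), (0,2), (0,3), (6,0), (6,1), (6,2), (6,3)}; {(0,0), (0,2), (3,0), (3,2), (6,0), (6,2), (9,0), (9,2)}; {(0,0), (0,2), (3,1), (3,3), (6,0), (6,2), (9,1), (9,3)}.
So G has 3 subgroups of order 8.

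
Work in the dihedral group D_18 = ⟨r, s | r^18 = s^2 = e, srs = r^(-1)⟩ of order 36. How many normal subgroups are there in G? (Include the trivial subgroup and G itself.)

9

G has 45 subgroups. Checking conjugation-invariance by order — order 1: 1/1 normal; order 2: 1/19 normal; order 3: 1/1 normal; order 4: 0/9 normal; order 6: 1/7 normal; order 9: 1/1 normal; order 12: 0/3 normal; order 18: 3/3 normal; order 36: 1/1 normal.
Total normal subgroups: 9.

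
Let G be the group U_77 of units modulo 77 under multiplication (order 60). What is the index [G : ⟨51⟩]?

2

|⟨51⟩| = 30 and |G| = 60.
By Lagrange, [G : H] = |G|/|H| = 60/30 = 2.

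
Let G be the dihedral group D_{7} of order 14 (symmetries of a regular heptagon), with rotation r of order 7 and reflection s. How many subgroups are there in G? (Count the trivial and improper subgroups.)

|G| = 14, so by Lagrange every subgroup order divides 14. Divisors: 1, 2, 7, 14.
Subgroups by order — order 1: 1; order 2: 7; order 7: 1; order 14: 1.
Total: 1 + 7 + 1 + 1 = 10.

10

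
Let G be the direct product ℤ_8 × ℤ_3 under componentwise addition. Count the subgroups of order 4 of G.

1

|G| = 24 and 4 | 24, so subgroups of order 4 are possible by Lagrange.
The subgroups of order 4 are: {(0,0), (2,0), (4,0), (6,0)}.
So G has 1 subgroup of order 4.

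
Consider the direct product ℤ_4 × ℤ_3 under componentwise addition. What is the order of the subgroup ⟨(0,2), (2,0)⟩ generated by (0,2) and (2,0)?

|⟨(0,2)⟩| = 3 and |⟨(2,0)⟩| = 2, so |H| is a multiple of lcm(3, 2) = 6 and divides |G| = 12.
Closing under the operation: H = {(0,0), (0,1), (0,2), (2,0), (2,1), (2,2)}, so |H| = 6.

6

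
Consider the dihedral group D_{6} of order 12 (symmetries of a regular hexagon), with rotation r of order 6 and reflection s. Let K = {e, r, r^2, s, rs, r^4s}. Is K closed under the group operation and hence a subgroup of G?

No

r ∈ K but its inverse r^5 ∉ K, so K is not a subgroup.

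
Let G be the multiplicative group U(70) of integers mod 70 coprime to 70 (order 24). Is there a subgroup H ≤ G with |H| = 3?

Yes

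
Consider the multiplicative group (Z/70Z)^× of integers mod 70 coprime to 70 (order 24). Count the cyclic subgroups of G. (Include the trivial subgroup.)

12

Each element a generates a cyclic subgroup ⟨a⟩; distinct elements may generate the same one (a cyclic group of order d has φ(d) generators).
Cyclic subgroups by order — order 1: 1; order 2: 3; order 3: 1; order 4: 2; order 6: 3; order 12: 2.
Total: 12.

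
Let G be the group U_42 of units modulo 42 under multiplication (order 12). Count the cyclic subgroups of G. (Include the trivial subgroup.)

8

A cyclic subgroup of order d is generated by each of its φ(d) elements of order d, so the cyclic subgroups of order d number (#elements of order d)/φ(d).
Cyclic subgroups by order — order 1: 1; order 2: 3; order 3: 1; order 6: 3.
Total: 8.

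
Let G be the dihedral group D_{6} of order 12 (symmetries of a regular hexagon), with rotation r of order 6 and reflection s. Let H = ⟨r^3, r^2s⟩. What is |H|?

4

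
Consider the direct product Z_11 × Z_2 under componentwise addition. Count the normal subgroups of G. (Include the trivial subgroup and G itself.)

4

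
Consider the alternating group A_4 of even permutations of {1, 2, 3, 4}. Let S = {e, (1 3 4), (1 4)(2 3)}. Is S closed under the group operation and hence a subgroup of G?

(1 3 4) ∈ S but its inverse (1 4 3) ∉ S, so S is not a subgroup.

No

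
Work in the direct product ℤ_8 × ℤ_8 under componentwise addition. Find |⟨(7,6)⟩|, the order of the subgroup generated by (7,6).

The order of (7,6) in Z_8 × Z_8 is lcm(ord(7) in Z_8, ord(6) in Z_8).
ord(7) = 8 and ord(6) = 4, so |⟨(7,6)⟩| = lcm(8, 4) = 8.

8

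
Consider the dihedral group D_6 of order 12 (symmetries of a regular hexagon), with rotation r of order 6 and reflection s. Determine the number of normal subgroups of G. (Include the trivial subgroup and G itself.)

G has 16 subgroups. Checking conjugation-invariance by order — order 1: 1/1 normal; order 2: 1/7 normal; order 3: 1/1 normal; order 4: 0/3 normal; order 6: 3/3 normal; order 12: 1/1 normal.
Total normal subgroups: 7.

7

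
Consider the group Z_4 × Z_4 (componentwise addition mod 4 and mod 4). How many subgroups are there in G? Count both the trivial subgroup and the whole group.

15

|G| = 16, so by Lagrange every subgroup order divides 16. Divisors: 1, 2, 4, 8, 16.
Subgroups by order — order 1: 1; order 2: 3; order 4: 7; order 8: 3; order 16: 1.
Total: 1 + 3 + 7 + 3 + 1 = 15.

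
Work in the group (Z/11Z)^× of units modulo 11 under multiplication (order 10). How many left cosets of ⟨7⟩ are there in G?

|⟨7⟩| = 10 and |G| = 10.
By Lagrange, [G : H] = |G|/|H| = 10/10 = 1.

1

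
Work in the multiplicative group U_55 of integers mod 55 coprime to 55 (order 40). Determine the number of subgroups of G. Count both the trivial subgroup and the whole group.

16

|G| = 40, so by Lagrange every subgroup order divides 40. Divisors: 1, 2, 4, 5, 8, 10, 20, 40.
Subgroups by order — order 1: 1; order 2: 3; order 4: 3; order 5: 1; order 8: 1; order 10: 3; order 20: 3; order 40: 1.
Total: 1 + 3 + 3 + 1 + 1 + 3 + 3 + 1 = 16.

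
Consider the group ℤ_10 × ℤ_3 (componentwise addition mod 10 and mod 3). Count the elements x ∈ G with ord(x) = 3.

2

An element (a,b) has order lcm(ord(a), ord(b)); count pairs with lcm equal to 3.
Enumerating gives 2 such elements.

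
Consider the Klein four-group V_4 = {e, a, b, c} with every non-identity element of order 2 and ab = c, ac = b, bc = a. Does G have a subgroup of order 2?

Yes

2 | 4. A subgroup of order 2 is {e, a}.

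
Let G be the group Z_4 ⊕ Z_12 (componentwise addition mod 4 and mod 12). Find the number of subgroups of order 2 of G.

3

|G| = 48 and 2 | 48, so subgroups of order 2 are possible by Lagrange.
The subgroups of order 2 are: {(0,0), (0,6)}; {(0,0), (2,0)}; {(0,0), (2,6)}.
So G has 3 subgroups of order 2.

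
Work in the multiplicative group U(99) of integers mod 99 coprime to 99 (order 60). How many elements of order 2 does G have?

The elements of order 2 are: 10, 89, 98.
That's 3.

3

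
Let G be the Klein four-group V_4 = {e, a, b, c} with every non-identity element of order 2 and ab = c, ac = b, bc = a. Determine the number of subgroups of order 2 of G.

|G| = 4 and 2 | 4, so subgroups of order 2 are possible by Lagrange.
The subgroups of order 2 are: {e, a}; {e, b}; {e, c}.
So G has 3 subgroups of order 2.

3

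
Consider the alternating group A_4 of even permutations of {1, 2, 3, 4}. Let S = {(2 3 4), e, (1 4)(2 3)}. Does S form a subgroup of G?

(2 3 4) ∈ S but its inverse (2 4 3) ∉ S, so S is not a subgroup.

No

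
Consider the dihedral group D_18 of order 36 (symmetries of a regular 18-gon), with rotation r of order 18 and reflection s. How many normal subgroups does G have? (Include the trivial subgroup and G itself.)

G has 45 subgroups. Checking conjugation-invariance by order — order 1: 1/1 normal; order 2: 1/19 normal; order 3: 1/1 normal; order 4: 0/9 normal; order 6: 1/7 normal; order 9: 1/1 normal; order 12: 0/3 normal; order 18: 3/3 normal; order 36: 1/1 normal.
Total normal subgroups: 9.

9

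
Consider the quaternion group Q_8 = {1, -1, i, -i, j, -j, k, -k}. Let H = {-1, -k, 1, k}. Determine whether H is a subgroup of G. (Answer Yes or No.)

|H| = 4 divides |G| = 8, consistent with Lagrange.
H contains the identity, every element's inverse is in H, and H is closed under ·: it is a subgroup.
In fact H = ⟨-k⟩.

Yes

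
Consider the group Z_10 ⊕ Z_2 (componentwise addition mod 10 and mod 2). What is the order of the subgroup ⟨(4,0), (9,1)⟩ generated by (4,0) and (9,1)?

10

|⟨(4,0)⟩| = 5 and |⟨(9,1)⟩| = 10, so |H| is a multiple of lcm(5, 10) = 10 and divides |G| = 20.
Closing under the operation: H = {(0,0), (1,1), (2,0), (3,1), (4,0), (5,1), (6,0), (7,1), (8,0), (9,1)}, so |H| = 10.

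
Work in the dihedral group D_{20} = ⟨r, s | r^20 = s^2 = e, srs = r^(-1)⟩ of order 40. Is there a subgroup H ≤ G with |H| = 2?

Yes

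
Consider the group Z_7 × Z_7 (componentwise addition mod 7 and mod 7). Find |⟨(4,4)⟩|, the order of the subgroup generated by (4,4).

The order of (4,4) in Z_7 × Z_7 is lcm(ord(4) in Z_7, ord(4) in Z_7).
ord(4) = 7 and ord(4) = 7, so |⟨(4,4)⟩| = lcm(7, 7) = 7.

7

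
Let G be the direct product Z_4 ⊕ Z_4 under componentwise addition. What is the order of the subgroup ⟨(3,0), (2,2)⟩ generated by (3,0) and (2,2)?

8

|⟨(3,0)⟩| = 4 and |⟨(2,2)⟩| = 2, so |H| is a multiple of lcm(4, 2) = 4 and divides |G| = 16.
Closing under the operation: H = {(0,0), (0,2), (1,0), (1,2), (2,0), (2,2), (3,0), (3,2)}, so |H| = 8.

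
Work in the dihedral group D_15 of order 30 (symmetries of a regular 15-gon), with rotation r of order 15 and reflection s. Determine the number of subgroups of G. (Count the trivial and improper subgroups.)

28

|G| = 30, so by Lagrange every subgroup order divides 30. Divisors: 1, 2, 3, 5, 6, 10, 15, 30.
Subgroups by order — order 1: 1; order 2: 15; order 3: 1; order 5: 1; order 6: 5; order 10: 3; order 15: 1; order 30: 1.
Total: 1 + 15 + 1 + 1 + 5 + 3 + 1 + 1 = 28.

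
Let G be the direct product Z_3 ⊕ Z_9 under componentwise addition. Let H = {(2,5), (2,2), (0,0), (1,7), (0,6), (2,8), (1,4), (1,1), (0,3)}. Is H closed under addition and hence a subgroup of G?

|H| = 9 divides |G| = 27, consistent with Lagrange.
H contains the identity, every element's inverse is in H, and H is closed under +: it is a subgroup.
In fact H = ⟨(1,1)⟩.

Yes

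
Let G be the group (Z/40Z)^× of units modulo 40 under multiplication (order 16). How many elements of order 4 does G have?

8

The elements of order 4 are: 3, 7, 13, 17, 23, 27, 33, 37.
That's 8.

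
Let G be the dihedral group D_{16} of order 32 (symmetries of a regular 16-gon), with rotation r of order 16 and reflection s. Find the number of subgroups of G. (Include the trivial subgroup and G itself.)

|G| = 32, so by Lagrange every subgroup order divides 32. Divisors: 1, 2, 4, 8, 16, 32.
Subgroups by order — order 1: 1; order 2: 17; order 4: 9; order 8: 5; order 16: 3; order 32: 1.
Total: 1 + 17 + 9 + 5 + 3 + 1 = 36.

36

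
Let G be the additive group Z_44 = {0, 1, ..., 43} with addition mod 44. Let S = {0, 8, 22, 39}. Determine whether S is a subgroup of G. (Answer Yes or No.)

8 ∈ S but its inverse 36 ∉ S, so S is not a subgroup.

No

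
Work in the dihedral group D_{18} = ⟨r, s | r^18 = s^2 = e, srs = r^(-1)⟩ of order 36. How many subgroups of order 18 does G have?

3

|G| = 36 and 18 | 36, so subgroups of order 18 are possible by Lagrange.
The subgroups of order 18 are: {e, r, r^2, r^3, r^4, r^5, r^6, r^7, r^8, r^9, r^10, r^11, r^12, r^13, r^14, r^15, r^16, r^17}; {e, r^2, r^4, r^6, r^8, r^10, r^12, r^14, r^16, s, r^2s, r^4s, r^6s, r^8s, r^10s, r^12s, r^14s, r^16s}; {e, r^2, r^4, r^6, r^8, r^10, r^12, r^14, r^16, rs, r^3s, r^5s, r^7s, r^9s, r^11s, r^13s, r^15s, r^17s}.
So G has 3 subgroups of order 18.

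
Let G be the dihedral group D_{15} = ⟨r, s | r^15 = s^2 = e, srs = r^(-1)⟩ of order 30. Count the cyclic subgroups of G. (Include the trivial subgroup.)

19

A cyclic subgroup of order d is generated by each of its φ(d) elements of order d, so the cyclic subgroups of order d number (#elements of order d)/φ(d).
Cyclic subgroups by order — order 1: 1; order 2: 15; order 3: 1; order 5: 1; order 15: 1.
Total: 19.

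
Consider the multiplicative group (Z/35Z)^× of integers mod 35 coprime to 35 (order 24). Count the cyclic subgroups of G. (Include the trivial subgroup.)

12

Group the elements of G by the cyclic subgroup they generate; each cyclic subgroup of order d accounts for φ(d) elements.
Cyclic subgroups by order — order 1: 1; order 2: 3; order 3: 1; order 4: 2; order 6: 3; order 12: 2.
Total: 12.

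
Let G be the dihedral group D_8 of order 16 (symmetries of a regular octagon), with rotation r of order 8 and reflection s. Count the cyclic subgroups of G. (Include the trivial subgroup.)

A cyclic subgroup of order d is generated by each of its φ(d) elements of order d, so the cyclic subgroups of order d number (#elements of order d)/φ(d).
Cyclic subgroups by order — order 1: 1; order 2: 9; order 4: 1; order 8: 1.
Total: 12.

12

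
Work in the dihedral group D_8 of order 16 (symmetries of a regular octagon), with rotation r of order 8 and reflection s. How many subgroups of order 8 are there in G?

3

|G| = 16 and 8 | 16, so subgroups of order 8 are possible by Lagrange.
The subgroups of order 8 are: {e, r, r^2, r^3, r^4, r^5, r^6, r^7}; {e, r^2, r^4, r^6, s, r^2s, r^4s, r^6s}; {e, r^2, r^4, r^6, rs, r^3s, r^5s, r^7s}.
So G has 3 subgroups of order 8.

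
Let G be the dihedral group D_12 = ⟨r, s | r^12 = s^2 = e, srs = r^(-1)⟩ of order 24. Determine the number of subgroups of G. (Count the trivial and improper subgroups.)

34

|G| = 24, so by Lagrange every subgroup order divides 24. Divisors: 1, 2, 3, 4, 6, 8, 12, 24.
Subgroups by order — order 1: 1; order 2: 13; order 3: 1; order 4: 7; order 6: 5; order 8: 3; order 12: 3; order 24: 1.
Total: 1 + 13 + 1 + 7 + 5 + 3 + 3 + 1 = 34.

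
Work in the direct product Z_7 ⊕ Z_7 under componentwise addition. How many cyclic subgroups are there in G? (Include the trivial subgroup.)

Each element a generates a cyclic subgroup ⟨a⟩; distinct elements may generate the same one (a cyclic group of order d has φ(d) generators).
Cyclic subgroups by order — order 1: 1; order 7: 8.
Total: 9.

9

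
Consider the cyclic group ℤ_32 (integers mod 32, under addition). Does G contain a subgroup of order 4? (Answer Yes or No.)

Yes

4 | 32. A subgroup of order 4 is {0, 8, 16, 24}.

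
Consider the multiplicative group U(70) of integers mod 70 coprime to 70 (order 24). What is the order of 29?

2

Compute successive powers of 29 mod 70: 29, 1; 29^2 ≡ 1 (mod 70).
So |⟨29⟩| = 2.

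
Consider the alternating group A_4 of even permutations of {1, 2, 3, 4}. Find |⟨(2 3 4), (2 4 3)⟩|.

3

|⟨(2 3 4)⟩| = 3 and |⟨(2 4 3)⟩| = 3, so |H| is a multiple of lcm(3, 3) = 3 and divides |G| = 12.
Closing under the operation: H = {e, (2 3 4), (2 4 3)}, so |H| = 3.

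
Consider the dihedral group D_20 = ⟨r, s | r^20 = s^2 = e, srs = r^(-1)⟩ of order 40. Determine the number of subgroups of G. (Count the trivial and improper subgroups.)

48

|G| = 40, so by Lagrange every subgroup order divides 40. Divisors: 1, 2, 4, 5, 8, 10, 20, 40.
Subgroups by order — order 1: 1; order 2: 21; order 4: 11; order 5: 1; order 8: 5; order 10: 5; order 20: 3; order 40: 1.
Total: 1 + 21 + 11 + 1 + 5 + 5 + 3 + 1 = 48.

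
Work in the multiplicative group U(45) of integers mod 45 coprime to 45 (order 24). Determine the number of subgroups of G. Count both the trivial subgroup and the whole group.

16

|G| = 24, so by Lagrange every subgroup order divides 24. Divisors: 1, 2, 3, 4, 6, 8, 12, 24.
Subgroups by order — order 1: 1; order 2: 3; order 3: 1; order 4: 3; order 6: 3; order 8: 1; order 12: 3; order 24: 1.
Total: 1 + 3 + 1 + 3 + 3 + 1 + 3 + 1 = 16.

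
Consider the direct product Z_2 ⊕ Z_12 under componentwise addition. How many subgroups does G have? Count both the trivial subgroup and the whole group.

|G| = 24, so by Lagrange every subgroup order divides 24. Divisors: 1, 2, 3, 4, 6, 8, 12, 24.
Subgroups by order — order 1: 1; order 2: 3; order 3: 1; order 4: 3; order 6: 3; order 8: 1; order 12: 3; order 24: 1.
Total: 1 + 3 + 1 + 3 + 3 + 1 + 3 + 1 = 16.

16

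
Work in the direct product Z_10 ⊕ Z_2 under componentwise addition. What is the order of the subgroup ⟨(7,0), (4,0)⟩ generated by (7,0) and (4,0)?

10

|⟨(7,0)⟩| = 10 and |⟨(4,0)⟩| = 5, so |H| is a multiple of lcm(10, 5) = 10 and divides |G| = 20.
Closing under the operation: H = {(0,0), (1,0), (2,0), (3,0), (4,0), (5,0), (6,0), (7,0), (8,0), (9,0)}, so |H| = 10.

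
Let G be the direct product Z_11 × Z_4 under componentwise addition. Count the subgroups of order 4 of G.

1

|G| = 44 and 4 | 44, so subgroups of order 4 are possible by Lagrange.
The subgroups of order 4 are: {(0,0), (0,1), (0,2), (0,3)}.
So G has 1 subgroup of order 4.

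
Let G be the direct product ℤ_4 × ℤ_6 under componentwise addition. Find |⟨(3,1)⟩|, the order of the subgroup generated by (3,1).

The order of (3,1) in Z_4 × Z_6 is lcm(ord(3) in Z_4, ord(1) in Z_6).
ord(3) = 4 and ord(1) = 6, so |⟨(3,1)⟩| = lcm(4, 6) = 12.

12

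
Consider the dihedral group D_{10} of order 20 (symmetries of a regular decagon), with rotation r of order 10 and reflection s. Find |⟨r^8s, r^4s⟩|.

10

|⟨r^8s⟩| = 2 and |⟨r^4s⟩| = 2, so |H| is a multiple of lcm(2, 2) = 2 and divides |G| = 20.
Closing under the operation: H = {e, r^2, r^4, r^6, r^8, s, r^2s, r^4s, r^6s, r^8s}, so |H| = 10.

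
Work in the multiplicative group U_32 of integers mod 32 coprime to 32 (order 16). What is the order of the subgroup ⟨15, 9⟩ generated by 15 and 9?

|⟨15⟩| = 2 and |⟨9⟩| = 4, so |H| is a multiple of lcm(2, 4) = 4 and divides |G| = 16.
Closing under the operation: H = {1, 7, 9, 15, 17, 23, 25, 31}, so |H| = 8.

8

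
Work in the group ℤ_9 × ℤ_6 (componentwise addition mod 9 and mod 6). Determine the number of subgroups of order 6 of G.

4

|G| = 54 and 6 | 54, so subgroups of order 6 are possible by Lagrange.
The subgroups of order 6 are: {(0,0), (0,1), (0,2), (0,3), (0,4), (0,5)}; {(0,0), (0,3), (3,0), (3,3), (6,0), (6,3)}; {(0,0), (0,3), (3,1), (3,4), (6,2), (6,5)}; {(0,0), (0,3), (3,2), (3,5), (6,1), (6,4)}.
So G has 4 subgroups of order 6.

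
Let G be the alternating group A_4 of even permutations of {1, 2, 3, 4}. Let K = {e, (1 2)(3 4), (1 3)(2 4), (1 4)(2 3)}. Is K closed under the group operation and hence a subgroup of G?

|K| = 4 divides |G| = 12, consistent with Lagrange.
K contains the identity, every element's inverse is in K, and K is closed under ∘: it is a subgroup.

Yes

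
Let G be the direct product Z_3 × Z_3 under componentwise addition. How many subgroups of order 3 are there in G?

4

|G| = 9 and 3 | 9, so subgroups of order 3 are possible by Lagrange.
The subgroups of order 3 are: {(0,0), (0,1), (0,2)}; {(0,0), (1,0), (2,0)}; {(0,0), (1,1), (2,2)}; {(0,0), (1,2), (2,1)}.
So G has 4 subgroups of order 3.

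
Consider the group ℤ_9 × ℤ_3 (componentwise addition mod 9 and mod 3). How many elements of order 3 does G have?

8

An element (a,b) has order lcm(ord(a), ord(b)); count pairs with lcm equal to 3.
Enumerating gives 8 such elements.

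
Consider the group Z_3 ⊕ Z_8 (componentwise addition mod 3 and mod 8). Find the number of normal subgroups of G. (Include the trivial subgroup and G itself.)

8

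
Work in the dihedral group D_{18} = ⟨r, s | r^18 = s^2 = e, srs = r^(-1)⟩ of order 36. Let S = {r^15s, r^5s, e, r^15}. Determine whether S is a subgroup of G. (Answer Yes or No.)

r^15 ∈ S but its inverse r^3 ∉ S, so S is not a subgroup.

No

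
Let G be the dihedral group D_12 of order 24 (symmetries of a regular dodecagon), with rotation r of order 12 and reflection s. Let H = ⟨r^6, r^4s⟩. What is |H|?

|⟨r^6⟩| = 2 and |⟨r^4s⟩| = 2, so |H| is a multiple of lcm(2, 2) = 2 and divides |G| = 24.
Closing under the operation: H = {e, r^6, r^4s, r^10s}, so |H| = 4.

4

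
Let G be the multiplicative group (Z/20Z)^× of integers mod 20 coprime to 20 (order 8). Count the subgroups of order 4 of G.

|G| = 8 and 4 | 8, so subgroups of order 4 are possible by Lagrange.
The subgroups of order 4 are: {1, 9, 11, 19}; {1, 9, 13, 17}; {1, 3, 7, 9}.
So G has 3 subgroups of order 4.

3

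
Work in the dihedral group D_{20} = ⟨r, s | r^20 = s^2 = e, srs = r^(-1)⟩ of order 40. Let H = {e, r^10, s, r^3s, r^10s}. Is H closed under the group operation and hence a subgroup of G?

No

Closure fails: s · r^3s = r^17 ∉ H. So H is not a subgroup.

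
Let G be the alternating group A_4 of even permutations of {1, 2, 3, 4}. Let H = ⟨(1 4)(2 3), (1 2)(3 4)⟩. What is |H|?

|⟨(1 4)(2 3)⟩| = 2 and |⟨(1 2)(3 4)⟩| = 2, so |H| is a multiple of lcm(2, 2) = 2 and divides |G| = 12.
Closing under the operation: H = {e, (1 2)(3 4), (1 3)(2 4), (1 4)(2 3)}, so |H| = 4.

4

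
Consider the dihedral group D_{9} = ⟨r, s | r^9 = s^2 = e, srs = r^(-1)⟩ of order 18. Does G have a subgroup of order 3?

3 | 18. A subgroup of order 3 is {e, r^3, r^6}.

Yes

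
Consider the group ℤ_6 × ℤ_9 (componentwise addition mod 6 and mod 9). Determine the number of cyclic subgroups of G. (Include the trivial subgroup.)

A cyclic subgroup of order d is generated by each of its φ(d) elements of order d, so the cyclic subgroups of order d number (#elements of order d)/φ(d).
Cyclic subgroups by order — order 1: 1; order 2: 1; order 3: 4; order 6: 4; order 9: 3; order 18: 3.
Total: 16.

16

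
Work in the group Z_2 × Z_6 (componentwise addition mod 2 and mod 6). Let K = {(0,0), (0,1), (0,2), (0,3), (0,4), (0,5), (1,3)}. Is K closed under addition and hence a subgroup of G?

|K| = 7 does not divide |G| = 12, so by Lagrange K is not a subgroup.

No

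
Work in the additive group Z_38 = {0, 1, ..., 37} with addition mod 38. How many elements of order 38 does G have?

18

In a cyclic group of order 38, the number of elements of order d (for d | 38) is φ(d).
φ(38) = 18.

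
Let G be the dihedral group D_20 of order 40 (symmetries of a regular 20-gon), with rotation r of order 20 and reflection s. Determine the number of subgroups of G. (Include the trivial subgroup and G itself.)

48

|G| = 40, so by Lagrange every subgroup order divides 40. Divisors: 1, 2, 4, 5, 8, 10, 20, 40.
Subgroups by order — order 1: 1; order 2: 21; order 4: 11; order 5: 1; order 8: 5; order 10: 5; order 20: 3; order 40: 1.
Total: 1 + 21 + 11 + 1 + 5 + 5 + 3 + 1 = 48.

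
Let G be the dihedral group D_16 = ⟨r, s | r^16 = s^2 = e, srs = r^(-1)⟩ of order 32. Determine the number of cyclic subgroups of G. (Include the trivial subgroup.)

21

Each element a generates a cyclic subgroup ⟨a⟩; distinct elements may generate the same one (a cyclic group of order d has φ(d) generators).
Cyclic subgroups by order — order 1: 1; order 2: 17; order 4: 1; order 8: 1; order 16: 1.
Total: 21.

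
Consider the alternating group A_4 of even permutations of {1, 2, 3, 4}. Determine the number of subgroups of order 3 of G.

|G| = 12 and 3 | 12, so subgroups of order 3 are possible by Lagrange.
The subgroups of order 3 are: {e, (1 2 3), (1 3 2)}; {e, (1 2 4), (1 4 2)}; {e, (1 3 4), (1 4 3)}; {e, (2 3 4), (2 4 3)}.
So G has 4 subgroups of order 3.

4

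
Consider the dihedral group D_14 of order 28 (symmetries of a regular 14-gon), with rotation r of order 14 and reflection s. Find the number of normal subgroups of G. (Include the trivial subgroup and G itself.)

G has 28 subgroups. Checking conjugation-invariance by order — order 1: 1/1 normal; order 2: 1/15 normal; order 4: 0/7 normal; order 7: 1/1 normal; order 14: 3/3 normal; order 28: 1/1 normal.
Total normal subgroups: 7.

7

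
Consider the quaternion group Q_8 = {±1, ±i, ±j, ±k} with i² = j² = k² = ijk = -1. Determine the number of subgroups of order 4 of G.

3

|G| = 8 and 4 | 8, so subgroups of order 4 are possible by Lagrange.
The subgroups of order 4 are: {1, -1, i, -i}; {1, -1, j, -j}; {1, -1, k, -k}.
So G has 3 subgroups of order 4.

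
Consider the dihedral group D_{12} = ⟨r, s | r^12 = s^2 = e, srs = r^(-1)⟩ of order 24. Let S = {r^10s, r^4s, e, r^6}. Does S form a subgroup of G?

|S| = 4 divides |G| = 24, consistent with Lagrange.
S contains the identity, every element's inverse is in S, and S is closed under ·: it is a subgroup.

Yes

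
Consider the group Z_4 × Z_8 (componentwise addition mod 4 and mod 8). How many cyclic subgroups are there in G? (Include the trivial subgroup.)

14

Each element a generates a cyclic subgroup ⟨a⟩; distinct elements may generate the same one (a cyclic group of order d has φ(d) generators).
Cyclic subgroups by order — order 1: 1; order 2: 3; order 4: 6; order 8: 4.
Total: 14.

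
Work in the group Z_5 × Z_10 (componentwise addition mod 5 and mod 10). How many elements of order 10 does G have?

24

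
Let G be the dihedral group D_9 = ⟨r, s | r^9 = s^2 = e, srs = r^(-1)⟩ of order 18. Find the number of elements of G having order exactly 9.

6

The elements of order 9 are: r, r^2, r^4, r^5, r^7, r^8.
That's 6.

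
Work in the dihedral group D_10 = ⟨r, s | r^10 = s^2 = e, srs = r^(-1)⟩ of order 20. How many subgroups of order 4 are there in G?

5

|G| = 20 and 4 | 20, so subgroups of order 4 are possible by Lagrange.
The subgroups of order 4 are: {e, r^5, r^2s, r^7s}; {e, r^5, r^3s, r^8s}; {e, r^5, r^4s, r^9s}; {e, r^5, s, r^5s}; … (5 in all).
So G has 5 subgroups of order 4.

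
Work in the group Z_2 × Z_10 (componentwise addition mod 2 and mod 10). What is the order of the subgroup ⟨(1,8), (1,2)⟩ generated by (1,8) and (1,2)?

|⟨(1,8)⟩| = 10 and |⟨(1,2)⟩| = 10, so |H| is a multiple of lcm(10, 10) = 10 and divides |G| = 20.
Closing under the operation: H = {(0,0), (0,2), (0,4), (0,6), (0,8), (1,0), (1,2), (1,4), (1,6), (1,8)}, so |H| = 10.

10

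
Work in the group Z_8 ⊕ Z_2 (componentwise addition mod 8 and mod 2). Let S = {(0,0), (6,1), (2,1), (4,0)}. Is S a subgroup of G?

|S| = 4 divides |G| = 16, consistent with Lagrange.
S contains the identity, every element's inverse is in S, and S is closed under +: it is a subgroup.
In fact S = ⟨(6,1)⟩.

Yes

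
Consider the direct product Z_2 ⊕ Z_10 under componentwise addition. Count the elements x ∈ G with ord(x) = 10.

An element (a,b) has order lcm(ord(a), ord(b)); count pairs with lcm equal to 10.
Enumerating gives 12 such elements.

12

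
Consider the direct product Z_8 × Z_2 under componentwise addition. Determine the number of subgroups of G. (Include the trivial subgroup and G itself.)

|G| = 16, so by Lagrange every subgroup order divides 16. Divisors: 1, 2, 4, 8, 16.
Subgroups by order — order 1: 1; order 2: 3; order 4: 3; order 8: 3; order 16: 1.
Total: 1 + 3 + 3 + 3 + 1 = 11.

11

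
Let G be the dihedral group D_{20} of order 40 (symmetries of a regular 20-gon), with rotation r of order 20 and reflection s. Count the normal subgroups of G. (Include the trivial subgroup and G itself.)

9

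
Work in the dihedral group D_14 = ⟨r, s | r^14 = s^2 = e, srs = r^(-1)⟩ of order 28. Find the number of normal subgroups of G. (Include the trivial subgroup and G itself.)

7

G has 28 subgroups. Checking conjugation-invariance by order — order 1: 1/1 normal; order 2: 1/15 normal; order 4: 0/7 normal; order 7: 1/1 normal; order 14: 3/3 normal; order 28: 1/1 normal.
Total normal subgroups: 7.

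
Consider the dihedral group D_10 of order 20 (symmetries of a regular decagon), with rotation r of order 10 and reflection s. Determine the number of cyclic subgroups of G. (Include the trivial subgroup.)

14

Group the elements of G by the cyclic subgroup they generate; each cyclic subgroup of order d accounts for φ(d) elements.
Cyclic subgroups by order — order 1: 1; order 2: 11; order 5: 1; order 10: 1.
Total: 14.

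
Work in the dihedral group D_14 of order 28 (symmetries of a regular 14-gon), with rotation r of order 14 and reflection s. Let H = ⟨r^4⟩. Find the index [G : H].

|⟨r^4⟩| = 7 and |G| = 28.
By Lagrange, [G : H] = |G|/|H| = 28/7 = 4.

4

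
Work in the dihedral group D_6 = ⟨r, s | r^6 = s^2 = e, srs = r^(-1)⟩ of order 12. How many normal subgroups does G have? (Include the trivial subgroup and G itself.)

7

G has 16 subgroups. Checking conjugation-invariance by order — order 1: 1/1 normal; order 2: 1/7 normal; order 3: 1/1 normal; order 4: 0/3 normal; order 6: 3/3 normal; order 12: 1/1 normal.
Total normal subgroups: 7.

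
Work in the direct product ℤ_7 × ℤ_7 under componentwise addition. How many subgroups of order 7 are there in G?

8

|G| = 49 and 7 | 49, so subgroups of order 7 are possible by Lagrange.
The subgroups of order 7 are: {(0,0), (0,1), (0,2), (0,3), (0,4), (0,5), (0,6)}; {(0,0), (1,0), (2,0), (3,0), (4,0), (5,0), (6,0)}; {(0,0), (1,1), (2,2), (3,3), (4,4), (5,5), (6,6)}; {(0,0), (1,2), (2,4), (3,6), (4,1), (5,3), (6,5)}; … (8 in all).
So G has 8 subgroups of order 7.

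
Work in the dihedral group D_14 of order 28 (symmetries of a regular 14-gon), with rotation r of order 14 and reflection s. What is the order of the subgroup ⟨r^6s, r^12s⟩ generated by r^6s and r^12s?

14

|⟨r^6s⟩| = 2 and |⟨r^12s⟩| = 2, so |H| is a multiple of lcm(2, 2) = 2 and divides |G| = 28.
Closing under the operation: H = {e, r^2, r^4, r^6, r^8, r^10, r^12, s, r^2s, r^4s, r^6s, r^8s, r^10s, r^12s}, so |H| = 14.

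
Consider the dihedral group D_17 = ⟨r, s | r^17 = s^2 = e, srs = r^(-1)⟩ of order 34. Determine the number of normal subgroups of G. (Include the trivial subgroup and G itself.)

G has 20 subgroups. Checking conjugation-invariance by order — order 1: 1/1 normal; order 2: 0/17 normal; order 17: 1/1 normal; order 34: 1/1 normal.
Total normal subgroups: 3.

3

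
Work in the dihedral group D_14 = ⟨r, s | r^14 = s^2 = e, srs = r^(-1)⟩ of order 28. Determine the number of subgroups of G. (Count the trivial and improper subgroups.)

28

|G| = 28, so by Lagrange every subgroup order divides 28. Divisors: 1, 2, 4, 7, 14, 28.
Subgroups by order — order 1: 1; order 2: 15; order 4: 7; order 7: 1; order 14: 3; order 28: 1.
Total: 1 + 15 + 7 + 1 + 3 + 1 = 28.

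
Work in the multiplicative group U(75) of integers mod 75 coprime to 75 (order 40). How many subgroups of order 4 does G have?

|G| = 40 and 4 | 40, so subgroups of order 4 are possible by Lagrange.
The subgroups of order 4 are: {1, 26, 49, 74}; {1, 32, 49, 68}; {1, 7, 43, 49}.
So G has 3 subgroups of order 4.

3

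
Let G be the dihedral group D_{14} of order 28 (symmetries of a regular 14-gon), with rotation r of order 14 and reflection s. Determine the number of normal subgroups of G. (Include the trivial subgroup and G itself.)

G has 28 subgroups. Checking conjugation-invariance by order — order 1: 1/1 normal; order 2: 1/15 normal; order 4: 0/7 normal; order 7: 1/1 normal; order 14: 3/3 normal; order 28: 1/1 normal.
Total normal subgroups: 7.

7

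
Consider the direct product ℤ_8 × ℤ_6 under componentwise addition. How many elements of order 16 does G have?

0

An element (a,b) has order lcm(ord(a), ord(b)); count pairs with lcm equal to 16.
Enumerating gives 0 such elements.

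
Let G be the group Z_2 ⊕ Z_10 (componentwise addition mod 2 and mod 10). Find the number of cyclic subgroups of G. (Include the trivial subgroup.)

8

A cyclic subgroup of order d is generated by each of its φ(d) elements of order d, so the cyclic subgroups of order d number (#elements of order d)/φ(d).
Cyclic subgroups by order — order 1: 1; order 2: 3; order 5: 1; order 10: 3.
Total: 8.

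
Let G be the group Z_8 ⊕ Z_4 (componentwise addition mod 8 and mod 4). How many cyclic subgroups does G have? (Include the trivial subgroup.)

Group the elements of G by the cyclic subgroup they generate; each cyclic subgroup of order d accounts for φ(d) elements.
Cyclic subgroups by order — order 1: 1; order 2: 3; order 4: 6; order 8: 4.
Total: 14.

14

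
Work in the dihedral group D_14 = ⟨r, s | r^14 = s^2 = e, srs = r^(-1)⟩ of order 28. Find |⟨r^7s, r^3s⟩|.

|⟨r^7s⟩| = 2 and |⟨r^3s⟩| = 2, so |H| is a multiple of lcm(2, 2) = 2 and divides |G| = 28.
Closing under the operation: H = {e, r^2, r^4, r^6, r^8, r^10, r^12, rs, r^3s, r^5s, r^7s, r^9s, r^11s, r^13s}, so |H| = 14.

14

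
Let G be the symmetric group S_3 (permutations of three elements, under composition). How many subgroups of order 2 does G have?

3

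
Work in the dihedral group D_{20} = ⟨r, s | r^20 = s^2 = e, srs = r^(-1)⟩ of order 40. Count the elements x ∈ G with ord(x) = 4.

2

The elements of order 4 are: r^5, r^15.
That's 2.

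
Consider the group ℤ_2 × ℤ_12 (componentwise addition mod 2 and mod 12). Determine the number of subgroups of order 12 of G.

|G| = 24 and 12 | 24, so subgroups of order 12 are possible by Lagrange.
The subgroups of order 12 are: {(0,0), (0,1), (0,2), (0,3), (0,4), (0,5), (0,6), (0,7), (0,8), (0,9), (0,10), (0,11)}; {(0,0), (0,2), (0,4), (0,6), (0,8), (0,10), (1,0), (1,2), (1,4), (1,6), (1,8), (1,10)}; {(0,0), (0,2), (0,4), (0,6), (0,8), (0,10), (1,1), (1,3), (1,5), (1,7), (1,9), (1,11)}.
So G has 3 subgroups of order 12.

3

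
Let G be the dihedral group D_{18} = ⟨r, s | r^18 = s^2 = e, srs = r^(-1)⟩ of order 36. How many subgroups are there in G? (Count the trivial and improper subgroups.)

|G| = 36, so by Lagrange every subgroup order divides 36. Divisors: 1, 2, 3, 4, 6, 9, 12, 18, 36.
Subgroups by order — order 1: 1; order 2: 19; order 3: 1; order 4: 9; order 6: 7; order 9: 1; order 12: 3; order 18: 3; order 36: 1.
Total: 1 + 19 + 1 + 9 + 7 + 1 + 3 + 3 + 1 = 45.

45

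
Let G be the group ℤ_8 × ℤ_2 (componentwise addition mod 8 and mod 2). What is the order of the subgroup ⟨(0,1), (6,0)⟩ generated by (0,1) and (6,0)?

|⟨(0,1)⟩| = 2 and |⟨(6,0)⟩| = 4, so |H| is a multiple of lcm(2, 4) = 4 and divides |G| = 16.
Closing under the operation: H = {(0,0), (0,1), (2,0), (2,1), (4,0), (4,1), (6,0), (6,1)}, so |H| = 8.

8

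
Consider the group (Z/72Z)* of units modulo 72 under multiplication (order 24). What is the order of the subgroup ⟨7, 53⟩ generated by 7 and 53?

12

|⟨7⟩| = 6 and |⟨53⟩| = 2, so |H| is a multiple of lcm(6, 2) = 6 and divides |G| = 24.
Closing under the operation: H = {1, 5, 7, 11, 25, 29, 31, 35, 49, 53, 55, 59}, so |H| = 12.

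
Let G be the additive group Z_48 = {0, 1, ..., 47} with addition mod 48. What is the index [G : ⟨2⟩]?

|⟨2⟩| = 24 and |G| = 48.
By Lagrange, [G : H] = |G|/|H| = 48/24 = 2.

2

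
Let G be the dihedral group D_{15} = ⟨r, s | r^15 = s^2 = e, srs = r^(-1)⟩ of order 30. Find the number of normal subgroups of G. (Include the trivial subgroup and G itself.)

G has 28 subgroups. Checking conjugation-invariance by order — order 1: 1/1 normal; order 2: 0/15 normal; order 3: 1/1 normal; order 5: 1/1 normal; order 6: 0/5 normal; order 10: 0/3 normal; order 15: 1/1 normal; order 30: 1/1 normal.
Total normal subgroups: 5.

5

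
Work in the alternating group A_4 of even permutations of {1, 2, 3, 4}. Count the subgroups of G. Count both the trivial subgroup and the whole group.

|G| = 12, so by Lagrange every subgroup order divides 12. Divisors: 1, 2, 3, 4, 6, 12.
Subgroups by order — order 1: 1; order 2: 3; order 3: 4; order 4: 1; order 6: 0; order 12: 1.
Total: 1 + 3 + 4 + 1 + 0 + 1 = 10.

10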